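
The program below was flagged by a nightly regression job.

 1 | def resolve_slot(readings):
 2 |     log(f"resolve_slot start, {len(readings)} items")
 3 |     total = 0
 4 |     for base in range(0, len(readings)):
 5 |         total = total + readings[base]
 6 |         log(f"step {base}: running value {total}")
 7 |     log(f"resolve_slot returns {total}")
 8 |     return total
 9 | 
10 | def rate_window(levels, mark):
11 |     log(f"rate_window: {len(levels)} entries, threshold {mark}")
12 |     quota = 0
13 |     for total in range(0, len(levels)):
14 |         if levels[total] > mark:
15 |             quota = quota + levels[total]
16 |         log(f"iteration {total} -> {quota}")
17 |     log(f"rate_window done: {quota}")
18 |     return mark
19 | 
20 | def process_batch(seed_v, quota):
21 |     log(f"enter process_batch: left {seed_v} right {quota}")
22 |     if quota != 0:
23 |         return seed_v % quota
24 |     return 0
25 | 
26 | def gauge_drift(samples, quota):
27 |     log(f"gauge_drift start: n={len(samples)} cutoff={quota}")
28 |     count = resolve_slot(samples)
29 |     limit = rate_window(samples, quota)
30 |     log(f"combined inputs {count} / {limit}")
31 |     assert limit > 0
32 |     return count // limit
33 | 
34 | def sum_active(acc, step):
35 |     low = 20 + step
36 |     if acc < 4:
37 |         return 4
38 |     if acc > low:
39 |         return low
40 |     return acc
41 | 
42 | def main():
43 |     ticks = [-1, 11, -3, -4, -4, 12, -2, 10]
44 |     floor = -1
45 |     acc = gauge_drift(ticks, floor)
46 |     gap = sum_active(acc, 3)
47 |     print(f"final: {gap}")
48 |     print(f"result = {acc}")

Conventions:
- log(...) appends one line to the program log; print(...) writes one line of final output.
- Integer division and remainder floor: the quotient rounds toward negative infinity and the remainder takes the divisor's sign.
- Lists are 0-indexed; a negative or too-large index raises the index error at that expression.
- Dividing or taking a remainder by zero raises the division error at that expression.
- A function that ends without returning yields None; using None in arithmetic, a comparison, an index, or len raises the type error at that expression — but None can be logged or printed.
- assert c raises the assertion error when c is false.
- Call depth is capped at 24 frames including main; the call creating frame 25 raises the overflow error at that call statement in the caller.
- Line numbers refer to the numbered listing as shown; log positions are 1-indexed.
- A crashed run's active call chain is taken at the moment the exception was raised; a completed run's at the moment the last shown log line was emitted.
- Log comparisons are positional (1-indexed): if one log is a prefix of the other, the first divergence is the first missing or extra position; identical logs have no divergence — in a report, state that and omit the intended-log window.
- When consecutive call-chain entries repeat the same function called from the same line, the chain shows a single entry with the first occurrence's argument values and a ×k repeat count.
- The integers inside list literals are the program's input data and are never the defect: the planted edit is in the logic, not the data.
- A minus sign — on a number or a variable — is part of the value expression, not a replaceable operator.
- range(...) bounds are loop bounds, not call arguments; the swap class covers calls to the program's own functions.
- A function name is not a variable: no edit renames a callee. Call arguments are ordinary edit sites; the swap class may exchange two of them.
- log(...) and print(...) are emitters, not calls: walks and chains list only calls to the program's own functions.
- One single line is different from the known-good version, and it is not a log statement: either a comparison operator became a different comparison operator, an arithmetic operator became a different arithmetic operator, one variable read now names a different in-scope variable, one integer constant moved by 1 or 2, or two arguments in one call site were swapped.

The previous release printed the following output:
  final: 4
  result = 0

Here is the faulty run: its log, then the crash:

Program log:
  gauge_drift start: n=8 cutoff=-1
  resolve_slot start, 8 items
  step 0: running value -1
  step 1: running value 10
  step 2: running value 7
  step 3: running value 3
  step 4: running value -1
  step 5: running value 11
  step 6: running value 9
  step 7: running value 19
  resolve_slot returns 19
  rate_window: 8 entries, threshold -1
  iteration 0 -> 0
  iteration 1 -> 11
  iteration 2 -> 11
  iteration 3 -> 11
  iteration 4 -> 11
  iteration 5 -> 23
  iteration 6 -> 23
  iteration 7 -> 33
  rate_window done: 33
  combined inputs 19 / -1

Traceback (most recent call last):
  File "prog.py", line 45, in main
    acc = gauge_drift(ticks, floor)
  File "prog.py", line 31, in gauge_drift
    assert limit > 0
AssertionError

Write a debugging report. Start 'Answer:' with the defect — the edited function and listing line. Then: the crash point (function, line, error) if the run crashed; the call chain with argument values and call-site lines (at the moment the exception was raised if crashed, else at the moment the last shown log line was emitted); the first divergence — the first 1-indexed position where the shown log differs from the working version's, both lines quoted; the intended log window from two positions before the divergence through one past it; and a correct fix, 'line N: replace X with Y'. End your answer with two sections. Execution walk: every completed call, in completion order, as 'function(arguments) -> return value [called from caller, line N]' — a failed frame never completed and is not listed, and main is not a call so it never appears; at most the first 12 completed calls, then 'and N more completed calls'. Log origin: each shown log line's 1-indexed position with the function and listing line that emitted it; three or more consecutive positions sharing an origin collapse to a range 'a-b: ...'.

Answer: the defect is in rate_window at line 18.
Core observation: At log position 22 the runs split — shown 'combined inputs 19 / -1', but the working version logs 'combined inputs 19 / 33'.
Crash: gauge_drift, line 31, AssertionError.
Call chain: main -> gauge_drift([-1, 11, -3, -4, -4, 12, -2, 10], -1) (called at line 45).
First divergence: position 22; shown 'combined inputs 19 / -1' vs intended 'combined inputs 19 / 33'.
Intended log window:
  20: iteration 7 -> 33
  21: rate_window done: 33
  22: combined inputs 19 / 33
Execution walk:
  resolve_slot([-1, 11, -3, -4, -4, 12, -2, 10]) -> 19  [called from gauge_drift, line 28]
  rate_window([-1, 11, -3, -4, -4, 12, -2, 10], -1) -> -1  [called from gauge_drift, line 29]
Log origin:
  1: from gauge_drift, line 27
  2: from resolve_slot, line 2
  3-10: from resolve_slot, line 6
  11: from resolve_slot, line 7
  12: from rate_window, line 11
  13-20: from rate_window, line 16
  21: from rate_window, line 17
  22: from gauge_drift, line 30
A correct fix: line 18: replace `mark` with `quota`.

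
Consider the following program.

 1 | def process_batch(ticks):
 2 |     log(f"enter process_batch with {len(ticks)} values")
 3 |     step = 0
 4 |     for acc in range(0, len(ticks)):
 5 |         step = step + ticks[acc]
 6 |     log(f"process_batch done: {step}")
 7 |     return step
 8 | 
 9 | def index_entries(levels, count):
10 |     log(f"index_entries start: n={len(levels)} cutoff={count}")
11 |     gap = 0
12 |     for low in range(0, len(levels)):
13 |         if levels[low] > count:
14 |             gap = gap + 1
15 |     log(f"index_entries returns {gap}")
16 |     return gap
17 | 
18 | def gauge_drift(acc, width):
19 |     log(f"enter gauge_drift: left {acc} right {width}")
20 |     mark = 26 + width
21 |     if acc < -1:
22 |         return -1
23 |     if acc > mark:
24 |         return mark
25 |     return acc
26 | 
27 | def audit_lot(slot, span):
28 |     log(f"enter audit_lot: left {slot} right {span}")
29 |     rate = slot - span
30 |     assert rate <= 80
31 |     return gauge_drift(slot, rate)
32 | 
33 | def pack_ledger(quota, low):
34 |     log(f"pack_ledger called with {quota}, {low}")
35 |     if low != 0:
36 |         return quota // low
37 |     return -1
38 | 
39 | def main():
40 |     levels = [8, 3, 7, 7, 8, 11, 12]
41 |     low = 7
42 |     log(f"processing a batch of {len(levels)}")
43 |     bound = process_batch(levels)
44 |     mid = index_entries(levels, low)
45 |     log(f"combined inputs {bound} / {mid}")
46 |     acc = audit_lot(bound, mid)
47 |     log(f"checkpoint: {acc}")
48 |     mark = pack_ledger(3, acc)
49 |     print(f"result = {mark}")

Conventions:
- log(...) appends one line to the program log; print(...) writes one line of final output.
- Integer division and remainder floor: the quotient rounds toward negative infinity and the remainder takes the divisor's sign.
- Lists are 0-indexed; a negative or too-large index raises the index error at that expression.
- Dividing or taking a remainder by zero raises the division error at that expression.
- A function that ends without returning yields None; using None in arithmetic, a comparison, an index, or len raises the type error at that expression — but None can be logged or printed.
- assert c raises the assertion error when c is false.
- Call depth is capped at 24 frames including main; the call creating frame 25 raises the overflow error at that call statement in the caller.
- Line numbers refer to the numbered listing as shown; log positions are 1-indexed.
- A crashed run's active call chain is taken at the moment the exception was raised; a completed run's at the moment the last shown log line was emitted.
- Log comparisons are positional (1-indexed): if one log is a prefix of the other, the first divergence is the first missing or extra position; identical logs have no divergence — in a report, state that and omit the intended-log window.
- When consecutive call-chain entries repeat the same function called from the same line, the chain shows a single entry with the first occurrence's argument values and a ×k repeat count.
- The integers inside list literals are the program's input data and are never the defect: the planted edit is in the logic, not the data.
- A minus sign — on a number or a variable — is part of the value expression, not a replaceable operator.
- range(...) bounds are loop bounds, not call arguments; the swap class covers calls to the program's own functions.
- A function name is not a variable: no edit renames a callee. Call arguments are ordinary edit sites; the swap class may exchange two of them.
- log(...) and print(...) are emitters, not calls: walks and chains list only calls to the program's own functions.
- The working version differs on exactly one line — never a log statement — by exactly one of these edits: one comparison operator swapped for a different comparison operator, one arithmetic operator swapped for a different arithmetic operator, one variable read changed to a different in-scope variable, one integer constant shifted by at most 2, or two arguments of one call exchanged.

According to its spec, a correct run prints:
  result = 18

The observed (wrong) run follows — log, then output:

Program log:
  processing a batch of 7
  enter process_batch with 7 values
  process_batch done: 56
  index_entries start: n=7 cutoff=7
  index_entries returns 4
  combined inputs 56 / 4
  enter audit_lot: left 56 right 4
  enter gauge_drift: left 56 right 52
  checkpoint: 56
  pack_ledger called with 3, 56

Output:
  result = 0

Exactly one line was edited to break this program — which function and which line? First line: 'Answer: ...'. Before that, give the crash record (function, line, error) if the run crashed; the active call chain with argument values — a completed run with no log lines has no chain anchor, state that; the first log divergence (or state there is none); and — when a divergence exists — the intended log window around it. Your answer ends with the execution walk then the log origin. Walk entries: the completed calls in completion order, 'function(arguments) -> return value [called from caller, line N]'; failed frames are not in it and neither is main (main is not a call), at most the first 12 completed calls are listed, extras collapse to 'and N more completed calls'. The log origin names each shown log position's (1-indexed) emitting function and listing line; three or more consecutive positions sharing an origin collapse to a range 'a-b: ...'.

Answer: the defect is in main at line 48.
The tell: The earliest visible damage is log position 10 — 'pack_ledger called with 3, 56' rather than the intended 'pack_ledger called with 56, 3'.
Call chain: main -> pack_ledger(3, 56) (called at line 48).
First divergence: position 10; shown 'pack_ledger called with 3, 56' vs intended 'pack_ledger called with 56, 3'.
Intended log window:
  8: enter gauge_drift: left 56 right 52
  9: checkpoint: 56
  10: pack_ledger called with 56, 3
Execution walk:
  process_batch([8, 3, 7, 7, 8, 11, 12]) -> 56  [called from main, line 43]
  index_entries([8, 3, 7, 7, 8, 11, 12], 7) -> 4  [called from main, line 44]
  gauge_drift(56, 52) -> 56  [called from audit_lot, line 31]
  audit_lot(56, 4) -> 56  [called from main, line 46]
  pack_ledger(3, 56) -> 0  [called from main, line 48]
Origin of each log line:
  1: logged in main at line 42
  2: logged in process_batch at line 2
  3: logged in process_batch at line 6
  4: logged in index_entries at line 10
  5: logged in index_entries at line 15
  6: logged in main at line 45
  7: logged in audit_lot at line 28
  8: logged in gauge_drift at line 19
  9: logged in main at line 47
  10: logged in pack_ledger at line 34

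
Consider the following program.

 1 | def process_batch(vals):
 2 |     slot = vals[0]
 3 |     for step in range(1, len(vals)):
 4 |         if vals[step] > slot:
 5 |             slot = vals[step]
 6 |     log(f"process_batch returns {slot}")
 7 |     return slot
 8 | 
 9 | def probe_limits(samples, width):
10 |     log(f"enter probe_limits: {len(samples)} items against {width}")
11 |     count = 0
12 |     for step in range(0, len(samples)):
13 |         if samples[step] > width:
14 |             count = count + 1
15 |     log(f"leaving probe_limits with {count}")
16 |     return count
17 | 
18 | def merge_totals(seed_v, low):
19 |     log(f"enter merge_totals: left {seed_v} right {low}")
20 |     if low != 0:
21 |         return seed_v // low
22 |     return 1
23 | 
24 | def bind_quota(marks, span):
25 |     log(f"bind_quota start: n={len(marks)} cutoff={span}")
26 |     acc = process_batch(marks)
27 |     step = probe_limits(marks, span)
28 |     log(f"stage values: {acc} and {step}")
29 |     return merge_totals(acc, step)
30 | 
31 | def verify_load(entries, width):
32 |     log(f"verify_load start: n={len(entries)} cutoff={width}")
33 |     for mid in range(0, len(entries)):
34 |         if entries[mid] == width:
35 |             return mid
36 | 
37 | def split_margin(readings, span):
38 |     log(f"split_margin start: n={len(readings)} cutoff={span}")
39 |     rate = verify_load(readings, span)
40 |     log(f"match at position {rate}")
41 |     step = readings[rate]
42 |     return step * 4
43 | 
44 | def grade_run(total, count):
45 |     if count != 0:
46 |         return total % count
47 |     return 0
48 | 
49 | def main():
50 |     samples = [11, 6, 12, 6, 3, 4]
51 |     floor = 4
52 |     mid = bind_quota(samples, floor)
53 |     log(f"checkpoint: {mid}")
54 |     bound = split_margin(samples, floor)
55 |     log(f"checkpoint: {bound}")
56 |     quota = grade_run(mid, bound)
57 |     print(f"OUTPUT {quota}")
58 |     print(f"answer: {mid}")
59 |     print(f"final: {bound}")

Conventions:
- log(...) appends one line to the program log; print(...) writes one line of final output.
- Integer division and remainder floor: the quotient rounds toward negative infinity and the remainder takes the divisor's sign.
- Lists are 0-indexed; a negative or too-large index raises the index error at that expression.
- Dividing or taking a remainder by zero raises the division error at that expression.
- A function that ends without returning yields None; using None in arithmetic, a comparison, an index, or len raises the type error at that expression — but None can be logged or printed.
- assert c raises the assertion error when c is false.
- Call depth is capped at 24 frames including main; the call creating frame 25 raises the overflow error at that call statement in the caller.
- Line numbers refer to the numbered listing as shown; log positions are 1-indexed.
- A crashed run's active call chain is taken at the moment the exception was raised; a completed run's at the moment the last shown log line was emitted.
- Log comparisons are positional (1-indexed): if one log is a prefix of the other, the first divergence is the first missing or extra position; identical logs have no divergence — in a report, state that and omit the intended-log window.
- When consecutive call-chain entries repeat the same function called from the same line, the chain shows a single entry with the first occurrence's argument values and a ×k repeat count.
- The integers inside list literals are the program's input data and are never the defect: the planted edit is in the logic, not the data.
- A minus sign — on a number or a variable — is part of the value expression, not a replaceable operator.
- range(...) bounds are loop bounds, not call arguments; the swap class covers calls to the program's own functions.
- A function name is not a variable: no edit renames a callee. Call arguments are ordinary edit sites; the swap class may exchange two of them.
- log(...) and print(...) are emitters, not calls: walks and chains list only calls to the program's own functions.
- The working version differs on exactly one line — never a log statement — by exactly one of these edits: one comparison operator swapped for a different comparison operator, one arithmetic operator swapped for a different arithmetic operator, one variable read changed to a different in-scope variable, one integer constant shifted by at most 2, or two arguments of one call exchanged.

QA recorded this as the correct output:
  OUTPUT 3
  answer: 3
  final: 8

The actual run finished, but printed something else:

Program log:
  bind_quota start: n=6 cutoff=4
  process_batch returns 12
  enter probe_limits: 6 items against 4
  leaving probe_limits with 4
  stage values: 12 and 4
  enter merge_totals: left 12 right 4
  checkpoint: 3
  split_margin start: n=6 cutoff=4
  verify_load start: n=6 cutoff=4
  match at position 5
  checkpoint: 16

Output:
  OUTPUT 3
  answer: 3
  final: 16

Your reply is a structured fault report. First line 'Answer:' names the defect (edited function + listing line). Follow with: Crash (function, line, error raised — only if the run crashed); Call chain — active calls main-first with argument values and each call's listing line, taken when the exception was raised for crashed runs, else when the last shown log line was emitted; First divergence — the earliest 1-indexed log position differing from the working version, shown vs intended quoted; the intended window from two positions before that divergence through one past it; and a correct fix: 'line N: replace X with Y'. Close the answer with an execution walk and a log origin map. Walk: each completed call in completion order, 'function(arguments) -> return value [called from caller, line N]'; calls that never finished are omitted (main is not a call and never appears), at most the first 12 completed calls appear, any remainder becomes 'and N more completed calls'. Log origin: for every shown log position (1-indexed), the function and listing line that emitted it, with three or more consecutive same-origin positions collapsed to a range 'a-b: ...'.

Answer: the defect is in split_margin at line 42.
The tell: Everything matches until log position 11, which reads 'checkpoint: 16' in place of 'checkpoint: 8'.
Call chain: main.
First divergence: position 11; shown 'checkpoint: 16' vs intended 'checkpoint: 8'.
Intended log window:
  9: verify_load start: n=6 cutoff=4
  10: match at position 5
  11: checkpoint: 8
Execution walk:
  process_batch([11, 6, 12, 6, 3, 4]) -> 12  [called from bind_quota, line 26]
  probe_limits([11, 6, 12, 6, 3, 4], 4) -> 4  [called from bind_quota, line 27]
  merge_totals(12, 4) -> 3  [called from bind_quota, line 29]
  bind_quota([11, 6, 12, 6, 3, 4], 4) -> 3  [called from main, line 52]
  verify_load([11, 6, 12, 6, 3, 4], 4) -> 5  [called from split_margin, line 39]
  split_margin([11, 6, 12, 6, 3, 4], 4) -> 16  [called from main, line 54]
  grade_run(3, 16) -> 3  [called from main, line 56]
Log origin:
  1 — bind_quota, line 25
  2 — process_batch, line 6
  3 — probe_limits, line 10
  4 — probe_limits, line 15
  5 — bind_quota, line 28
  6 — merge_totals, line 19
  7 — main, line 53
  8 — split_margin, line 38
  9 — verify_load, line 32
  10 — split_margin, line 40
  11 — main, line 55
A correct fix: line 42: replace `4` with `2`.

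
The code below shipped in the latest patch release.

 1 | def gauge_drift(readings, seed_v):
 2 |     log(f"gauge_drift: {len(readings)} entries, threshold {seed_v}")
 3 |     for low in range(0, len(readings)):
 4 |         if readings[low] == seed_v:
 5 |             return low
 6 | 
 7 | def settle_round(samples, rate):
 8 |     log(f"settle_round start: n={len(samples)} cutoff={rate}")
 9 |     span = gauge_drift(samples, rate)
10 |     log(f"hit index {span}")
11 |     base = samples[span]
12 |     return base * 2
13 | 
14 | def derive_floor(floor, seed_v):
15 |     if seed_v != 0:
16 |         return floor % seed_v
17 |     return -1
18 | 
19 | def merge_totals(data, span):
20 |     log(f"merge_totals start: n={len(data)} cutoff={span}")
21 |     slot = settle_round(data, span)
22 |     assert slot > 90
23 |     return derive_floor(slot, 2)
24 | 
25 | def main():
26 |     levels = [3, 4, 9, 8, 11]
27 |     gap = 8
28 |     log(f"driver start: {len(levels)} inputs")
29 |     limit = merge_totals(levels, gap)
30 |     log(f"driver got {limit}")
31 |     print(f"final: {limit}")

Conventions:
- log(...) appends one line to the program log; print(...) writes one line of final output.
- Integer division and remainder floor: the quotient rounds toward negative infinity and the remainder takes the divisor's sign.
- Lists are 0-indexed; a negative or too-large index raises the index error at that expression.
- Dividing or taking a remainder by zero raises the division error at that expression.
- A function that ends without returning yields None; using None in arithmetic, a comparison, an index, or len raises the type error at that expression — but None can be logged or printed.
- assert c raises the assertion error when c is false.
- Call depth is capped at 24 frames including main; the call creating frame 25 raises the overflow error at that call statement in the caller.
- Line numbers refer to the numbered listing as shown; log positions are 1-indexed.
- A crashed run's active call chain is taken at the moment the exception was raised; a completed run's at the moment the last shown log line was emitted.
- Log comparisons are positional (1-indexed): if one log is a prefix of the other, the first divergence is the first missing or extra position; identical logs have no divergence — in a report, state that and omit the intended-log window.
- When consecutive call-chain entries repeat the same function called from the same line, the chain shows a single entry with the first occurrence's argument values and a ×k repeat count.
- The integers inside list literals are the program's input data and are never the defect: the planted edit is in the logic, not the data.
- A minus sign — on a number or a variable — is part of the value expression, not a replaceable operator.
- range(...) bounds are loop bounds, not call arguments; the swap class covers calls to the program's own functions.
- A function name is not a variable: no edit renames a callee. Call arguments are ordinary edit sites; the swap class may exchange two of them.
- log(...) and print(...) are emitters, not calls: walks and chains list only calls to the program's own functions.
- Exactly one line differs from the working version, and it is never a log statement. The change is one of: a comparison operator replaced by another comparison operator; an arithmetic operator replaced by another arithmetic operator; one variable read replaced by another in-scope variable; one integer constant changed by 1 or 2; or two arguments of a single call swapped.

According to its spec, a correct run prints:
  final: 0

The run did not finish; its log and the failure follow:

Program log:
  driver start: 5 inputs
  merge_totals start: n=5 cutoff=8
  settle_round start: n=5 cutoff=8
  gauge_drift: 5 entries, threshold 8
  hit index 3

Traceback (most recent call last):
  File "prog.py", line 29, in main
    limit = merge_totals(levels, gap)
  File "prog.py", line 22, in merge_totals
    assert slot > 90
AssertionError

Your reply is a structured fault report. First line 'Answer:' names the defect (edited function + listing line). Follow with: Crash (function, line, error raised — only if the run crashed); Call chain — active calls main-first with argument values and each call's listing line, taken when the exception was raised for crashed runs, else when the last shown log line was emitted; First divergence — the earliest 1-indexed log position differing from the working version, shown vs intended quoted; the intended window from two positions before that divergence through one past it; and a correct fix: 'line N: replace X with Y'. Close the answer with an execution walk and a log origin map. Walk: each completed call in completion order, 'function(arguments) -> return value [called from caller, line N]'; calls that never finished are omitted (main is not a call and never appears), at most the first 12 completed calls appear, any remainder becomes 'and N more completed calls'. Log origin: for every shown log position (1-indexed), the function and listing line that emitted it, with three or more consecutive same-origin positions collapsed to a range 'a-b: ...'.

Answer: the defect is in merge_totals at line 22.
Core observation: Only 5 log lines were emitted before the run died; the intended continuation was 'driver got 0'.
Crash: merge_totals, line 22, AssertionError.
Call chain: main -> merge_totals([3, 4, 9, 8, 11], 8) (called at line 29).
First divergence: position 6; the shown log stops at 5 lines while the working version next logs 'driver got 0'.
Intended log window:
  4: gauge_drift: 5 entries, threshold 8
  5: hit index 3
  6: driver got 0
Execution walk:
  gauge_drift([3, 4, 9, 8, 11], 8) -> 3  [called from settle_round, line 9]
  settle_round([3, 4, 9, 8, 11], 8) -> 16  [called from merge_totals, line 21]
Log origins:
  1: emitted by main (line 28)
  2: emitted by merge_totals (line 20)
  3: emitted by settle_round (line 8)
  4: emitted by gauge_drift (line 2)
  5: emitted by settle_round (line 10)
A correct fix: line 22: replace `>` with `<=`.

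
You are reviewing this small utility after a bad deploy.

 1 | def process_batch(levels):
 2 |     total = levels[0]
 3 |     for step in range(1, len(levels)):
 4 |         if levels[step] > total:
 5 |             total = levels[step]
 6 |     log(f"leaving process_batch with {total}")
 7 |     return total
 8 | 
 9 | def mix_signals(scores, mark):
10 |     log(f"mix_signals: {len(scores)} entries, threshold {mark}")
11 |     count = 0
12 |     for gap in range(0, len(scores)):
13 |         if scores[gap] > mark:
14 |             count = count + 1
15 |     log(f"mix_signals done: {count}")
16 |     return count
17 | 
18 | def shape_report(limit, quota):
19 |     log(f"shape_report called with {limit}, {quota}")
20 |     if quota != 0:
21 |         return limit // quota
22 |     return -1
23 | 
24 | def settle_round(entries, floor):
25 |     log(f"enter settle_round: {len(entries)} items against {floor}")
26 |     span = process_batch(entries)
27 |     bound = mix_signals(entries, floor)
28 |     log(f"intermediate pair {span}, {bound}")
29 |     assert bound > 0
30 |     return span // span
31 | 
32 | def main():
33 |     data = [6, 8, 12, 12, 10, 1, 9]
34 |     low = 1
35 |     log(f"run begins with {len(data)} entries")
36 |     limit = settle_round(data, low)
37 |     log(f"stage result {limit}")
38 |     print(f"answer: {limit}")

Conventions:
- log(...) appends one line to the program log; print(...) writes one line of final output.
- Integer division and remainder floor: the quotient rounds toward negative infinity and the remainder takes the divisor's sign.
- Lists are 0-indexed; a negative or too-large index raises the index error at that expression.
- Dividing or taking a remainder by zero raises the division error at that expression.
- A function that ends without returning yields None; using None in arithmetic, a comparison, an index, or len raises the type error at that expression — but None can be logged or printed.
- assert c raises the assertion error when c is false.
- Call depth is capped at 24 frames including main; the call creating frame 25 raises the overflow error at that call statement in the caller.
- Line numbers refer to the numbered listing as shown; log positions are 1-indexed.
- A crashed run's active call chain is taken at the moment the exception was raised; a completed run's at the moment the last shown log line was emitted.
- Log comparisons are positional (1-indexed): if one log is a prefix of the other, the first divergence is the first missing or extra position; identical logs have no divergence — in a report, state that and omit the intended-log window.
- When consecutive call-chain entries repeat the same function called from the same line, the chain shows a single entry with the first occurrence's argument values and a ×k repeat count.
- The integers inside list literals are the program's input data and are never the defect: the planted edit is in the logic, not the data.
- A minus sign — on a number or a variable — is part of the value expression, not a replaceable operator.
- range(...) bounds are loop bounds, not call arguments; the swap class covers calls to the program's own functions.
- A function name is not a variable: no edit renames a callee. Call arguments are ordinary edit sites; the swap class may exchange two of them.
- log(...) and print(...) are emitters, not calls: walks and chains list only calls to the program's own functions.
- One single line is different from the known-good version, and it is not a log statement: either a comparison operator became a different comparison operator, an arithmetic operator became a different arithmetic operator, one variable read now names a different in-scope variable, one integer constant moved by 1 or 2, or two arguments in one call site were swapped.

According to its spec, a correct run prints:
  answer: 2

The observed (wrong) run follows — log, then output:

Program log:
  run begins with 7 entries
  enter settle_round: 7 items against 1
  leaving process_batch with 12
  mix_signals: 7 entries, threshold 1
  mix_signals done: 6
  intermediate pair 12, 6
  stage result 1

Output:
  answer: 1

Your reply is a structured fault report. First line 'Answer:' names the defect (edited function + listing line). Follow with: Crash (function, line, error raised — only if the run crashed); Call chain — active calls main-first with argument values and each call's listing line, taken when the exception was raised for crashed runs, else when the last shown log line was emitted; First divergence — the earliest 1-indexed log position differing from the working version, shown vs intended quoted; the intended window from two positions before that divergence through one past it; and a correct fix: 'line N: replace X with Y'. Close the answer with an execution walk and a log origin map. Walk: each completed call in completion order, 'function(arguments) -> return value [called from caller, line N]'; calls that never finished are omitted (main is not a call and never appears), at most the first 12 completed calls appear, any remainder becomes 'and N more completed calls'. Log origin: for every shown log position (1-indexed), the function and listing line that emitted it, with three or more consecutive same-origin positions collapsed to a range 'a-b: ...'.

Answer: the defect is in settle_round at line 30.
The tell: The earliest visible damage is log position 7 — 'stage result 1' rather than the intended 'stage result 2'.
Call chain: main.
First divergence: position 7; shown 'stage result 1' vs intended 'stage result 2'.
Intended log window:
  5: mix_signals done: 6
  6: intermediate pair 12, 6
  7: stage result 2
Execution walk:
  process_batch([6, 8, 12, 12, 10, 1, 9]) -> 12  [called from settle_round, line 26]
  mix_signals([6, 8, 12, 12, 10, 1, 9], 1) -> 6  [called from settle_round, line 27]
  settle_round([6, 8, 12, 12, 10, 1, 9], 1) -> 1  [called from main, line 36]
Log origin:
  1: emitted by main (line 35)
  2: emitted by settle_round (line 25)
  3: emitted by process_batch (line 6)
  4: emitted by mix_signals (line 10)
  5: emitted by mix_signals (line 15)
  6: emitted by settle_round (line 28)
  7: emitted by main (line 37)
A correct fix: line 30: replace `span // span` with `span // bound`.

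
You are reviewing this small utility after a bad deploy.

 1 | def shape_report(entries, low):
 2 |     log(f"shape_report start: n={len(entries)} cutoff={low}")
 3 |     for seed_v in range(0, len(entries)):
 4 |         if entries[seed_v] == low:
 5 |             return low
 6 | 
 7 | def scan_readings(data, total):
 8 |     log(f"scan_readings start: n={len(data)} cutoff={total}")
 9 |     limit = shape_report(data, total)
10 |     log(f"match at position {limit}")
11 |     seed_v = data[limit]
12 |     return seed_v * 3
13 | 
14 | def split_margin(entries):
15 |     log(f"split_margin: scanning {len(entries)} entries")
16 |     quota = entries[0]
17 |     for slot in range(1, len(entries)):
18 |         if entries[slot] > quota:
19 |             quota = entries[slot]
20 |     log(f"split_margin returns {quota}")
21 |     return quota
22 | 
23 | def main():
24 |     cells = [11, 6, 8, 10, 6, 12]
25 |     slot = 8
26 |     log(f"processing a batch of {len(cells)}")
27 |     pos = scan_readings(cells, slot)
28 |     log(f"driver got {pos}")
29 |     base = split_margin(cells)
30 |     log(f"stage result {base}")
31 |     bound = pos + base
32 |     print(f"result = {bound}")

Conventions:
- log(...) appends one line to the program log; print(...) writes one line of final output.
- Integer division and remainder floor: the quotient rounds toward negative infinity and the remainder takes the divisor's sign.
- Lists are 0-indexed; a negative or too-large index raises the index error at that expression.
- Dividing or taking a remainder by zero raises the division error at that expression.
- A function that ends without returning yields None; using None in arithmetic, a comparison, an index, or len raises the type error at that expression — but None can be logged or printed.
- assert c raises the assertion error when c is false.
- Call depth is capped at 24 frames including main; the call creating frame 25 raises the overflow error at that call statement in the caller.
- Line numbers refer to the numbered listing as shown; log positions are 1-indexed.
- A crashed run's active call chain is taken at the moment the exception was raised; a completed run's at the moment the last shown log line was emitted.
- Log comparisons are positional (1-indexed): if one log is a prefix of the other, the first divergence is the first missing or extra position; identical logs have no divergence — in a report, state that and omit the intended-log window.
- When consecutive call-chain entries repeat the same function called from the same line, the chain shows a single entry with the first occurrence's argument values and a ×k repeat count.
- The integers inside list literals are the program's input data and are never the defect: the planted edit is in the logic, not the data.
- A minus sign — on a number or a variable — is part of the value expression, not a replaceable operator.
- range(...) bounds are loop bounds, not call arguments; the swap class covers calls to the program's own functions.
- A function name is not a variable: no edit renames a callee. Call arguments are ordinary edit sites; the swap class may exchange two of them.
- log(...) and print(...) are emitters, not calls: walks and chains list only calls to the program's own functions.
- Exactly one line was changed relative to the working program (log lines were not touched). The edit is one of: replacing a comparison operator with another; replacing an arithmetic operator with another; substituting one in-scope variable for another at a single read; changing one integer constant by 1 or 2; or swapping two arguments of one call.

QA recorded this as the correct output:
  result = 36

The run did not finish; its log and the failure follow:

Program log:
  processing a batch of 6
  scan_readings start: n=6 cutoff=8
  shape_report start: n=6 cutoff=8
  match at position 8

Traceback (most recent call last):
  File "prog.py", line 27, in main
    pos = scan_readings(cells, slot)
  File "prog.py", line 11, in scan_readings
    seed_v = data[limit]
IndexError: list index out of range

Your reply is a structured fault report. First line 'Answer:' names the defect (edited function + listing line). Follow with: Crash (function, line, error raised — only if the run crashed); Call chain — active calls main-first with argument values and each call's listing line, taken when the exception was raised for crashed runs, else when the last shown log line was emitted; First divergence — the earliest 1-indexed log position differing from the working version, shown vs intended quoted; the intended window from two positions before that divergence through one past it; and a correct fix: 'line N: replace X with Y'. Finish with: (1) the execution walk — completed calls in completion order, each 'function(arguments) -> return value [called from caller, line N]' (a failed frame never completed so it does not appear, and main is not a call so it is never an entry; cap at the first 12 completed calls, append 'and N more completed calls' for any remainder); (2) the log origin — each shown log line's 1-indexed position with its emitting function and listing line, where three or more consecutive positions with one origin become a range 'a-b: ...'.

Answer: the defect is in shape_report at line 5.
Core observation: Position 4 is the first bad log line: 'match at position 8' should read 'match at position 2'.
Crash: scan_readings, line 11, IndexError.
Call chain: main -> scan_readings([11, 6, 8, 10, 6, 12], 8) (called at line 27).
First divergence: position 4; shown 'match at position 8' vs intended 'match at position 2'.
Intended log window:
  2: scan_readings start: n=6 cutoff=8
  3: shape_report start: n=6 cutoff=8
  4: match at position 2
  5: driver got 24
Execution walk:
  shape_report([11, 6, 8, 10, 6, 12], 8) -> 8  [called from scan_readings, line 9]
Log origins:
  1: from main, line 26
  2: from scan_readings, line 8
  3: from shape_report, line 2
  4: from scan_readings, line 10
A correct fix: line 5: replace `low` with `seed_v`.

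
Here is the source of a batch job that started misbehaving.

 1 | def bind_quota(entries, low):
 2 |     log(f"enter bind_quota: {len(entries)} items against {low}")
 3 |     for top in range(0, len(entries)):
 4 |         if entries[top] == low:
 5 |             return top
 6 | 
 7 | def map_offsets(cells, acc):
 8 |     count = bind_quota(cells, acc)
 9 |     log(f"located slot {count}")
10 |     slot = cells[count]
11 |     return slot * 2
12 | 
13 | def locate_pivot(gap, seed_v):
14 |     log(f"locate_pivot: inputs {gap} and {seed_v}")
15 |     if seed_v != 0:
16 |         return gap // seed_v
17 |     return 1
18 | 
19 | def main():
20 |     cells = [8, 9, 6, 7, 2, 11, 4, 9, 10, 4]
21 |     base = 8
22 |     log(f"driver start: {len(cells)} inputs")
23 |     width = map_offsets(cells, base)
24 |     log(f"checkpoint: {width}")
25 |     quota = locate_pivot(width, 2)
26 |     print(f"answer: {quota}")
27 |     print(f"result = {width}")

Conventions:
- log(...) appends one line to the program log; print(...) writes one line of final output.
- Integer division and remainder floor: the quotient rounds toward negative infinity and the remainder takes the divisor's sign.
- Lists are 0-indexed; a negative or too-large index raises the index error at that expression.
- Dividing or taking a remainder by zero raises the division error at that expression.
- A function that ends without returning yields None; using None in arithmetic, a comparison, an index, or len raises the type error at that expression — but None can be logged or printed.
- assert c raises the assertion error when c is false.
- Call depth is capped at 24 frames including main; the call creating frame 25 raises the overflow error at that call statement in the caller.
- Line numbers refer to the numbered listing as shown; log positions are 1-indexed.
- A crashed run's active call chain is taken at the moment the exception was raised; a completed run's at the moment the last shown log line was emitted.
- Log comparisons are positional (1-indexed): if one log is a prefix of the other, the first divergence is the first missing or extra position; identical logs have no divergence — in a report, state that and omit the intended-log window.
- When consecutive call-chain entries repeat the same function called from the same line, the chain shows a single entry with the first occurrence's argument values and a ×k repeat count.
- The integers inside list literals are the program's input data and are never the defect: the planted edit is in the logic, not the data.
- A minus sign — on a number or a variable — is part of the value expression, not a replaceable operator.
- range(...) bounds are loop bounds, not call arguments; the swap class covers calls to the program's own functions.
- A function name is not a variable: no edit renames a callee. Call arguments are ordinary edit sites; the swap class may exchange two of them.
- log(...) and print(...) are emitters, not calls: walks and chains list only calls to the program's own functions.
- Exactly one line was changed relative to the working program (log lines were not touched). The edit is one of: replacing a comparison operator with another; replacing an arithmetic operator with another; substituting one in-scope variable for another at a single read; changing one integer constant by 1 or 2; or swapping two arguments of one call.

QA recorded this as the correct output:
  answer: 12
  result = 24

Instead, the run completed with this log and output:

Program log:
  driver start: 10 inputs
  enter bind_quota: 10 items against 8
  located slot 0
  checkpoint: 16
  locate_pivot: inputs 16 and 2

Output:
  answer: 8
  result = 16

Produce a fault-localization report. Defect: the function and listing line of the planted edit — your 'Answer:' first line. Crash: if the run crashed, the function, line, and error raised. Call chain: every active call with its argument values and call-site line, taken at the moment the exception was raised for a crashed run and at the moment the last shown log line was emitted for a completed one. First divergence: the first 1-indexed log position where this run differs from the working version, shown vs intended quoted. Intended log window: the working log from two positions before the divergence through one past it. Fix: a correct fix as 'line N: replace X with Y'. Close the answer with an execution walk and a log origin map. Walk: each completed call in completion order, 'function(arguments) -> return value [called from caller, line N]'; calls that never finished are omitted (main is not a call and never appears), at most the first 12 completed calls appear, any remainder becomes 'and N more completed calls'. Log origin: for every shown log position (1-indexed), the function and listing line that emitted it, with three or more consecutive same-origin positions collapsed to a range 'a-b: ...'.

Answer: the defect is in map_offsets at line 11.
Key observation: Log line 4 is where behavior first shows: 'checkpoint: 16' appears instead of 'checkpoint: 24'.
Call chain: main -> locate_pivot(16, 2) (called at line 25).
First divergence: position 4 — shown 'checkpoint: 16', intended 'checkpoint: 24'.
Intended log window:
  2: enter bind_quota: 10 items against 8
  3: located slot 0
  4: checkpoint: 24
  5: locate_pivot: inputs 24 and 2
Execution walk:
  bind_quota([8, 9, 6, 7, 2, 11, 4, 9, 10, 4], 8) -> 0  [called from map_offsets, line 8]
  map_offsets([8, 9, 6, 7, 2, 11, 4, 9, 10, 4], 8) -> 16  [called from main, line 23]
  locate_pivot(16, 2) -> 8  [called from main, line 25]
Log line origins:
  1: from main, line 22
  2: from bind_quota, line 2
  3: from map_offsets, line 9
  4: from main, line 24
  5: from locate_pivot, line 14
A correct fix: line 11: replace `2` with `3`.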